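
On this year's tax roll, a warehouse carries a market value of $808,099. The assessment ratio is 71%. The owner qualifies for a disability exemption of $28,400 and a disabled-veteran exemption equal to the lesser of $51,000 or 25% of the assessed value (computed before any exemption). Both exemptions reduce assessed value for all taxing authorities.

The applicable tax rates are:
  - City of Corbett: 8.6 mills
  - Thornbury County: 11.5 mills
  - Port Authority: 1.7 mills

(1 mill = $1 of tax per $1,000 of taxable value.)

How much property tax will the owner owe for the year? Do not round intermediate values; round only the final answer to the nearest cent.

$10,776.84

Assessed value = $808,099 × 0.71 = $573,750.29
Disabled-veteran exemption = min($51,000, 25% × $573,750.29) = min($51,000, $143,437.5725) = $51,000 (dollar cap binds)
Taxable value = $573,750.29 − $28,400 − $51,000 = $494,350.29
City of Corbett: $494,350.29 × 0.0086 = $4,251.412494
Thornbury County: $494,350.29 × 0.0115 = $5,685.028335
Port Authority: $494,350.29 × 0.0017 = $840.395493
Total = $10,776.836322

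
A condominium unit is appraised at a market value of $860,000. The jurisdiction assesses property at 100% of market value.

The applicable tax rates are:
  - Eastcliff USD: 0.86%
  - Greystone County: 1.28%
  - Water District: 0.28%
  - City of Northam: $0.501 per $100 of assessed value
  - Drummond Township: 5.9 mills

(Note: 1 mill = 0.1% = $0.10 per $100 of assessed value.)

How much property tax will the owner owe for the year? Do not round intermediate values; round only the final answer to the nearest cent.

Assessed value = $860,000 × 1 = $860,000
Eastcliff USD: $860,000 × 0.0086 = $7,396
Greystone County: $860,000 × 0.0128 = $11,008
Water District: $860,000 × 0.0028 = $2,408
City of Northam: $860,000 × 0.00501 = $4,308.6
Drummond Township: $860,000 × 0.0059 = $5,074
Total = $30,194.6

$30,194.60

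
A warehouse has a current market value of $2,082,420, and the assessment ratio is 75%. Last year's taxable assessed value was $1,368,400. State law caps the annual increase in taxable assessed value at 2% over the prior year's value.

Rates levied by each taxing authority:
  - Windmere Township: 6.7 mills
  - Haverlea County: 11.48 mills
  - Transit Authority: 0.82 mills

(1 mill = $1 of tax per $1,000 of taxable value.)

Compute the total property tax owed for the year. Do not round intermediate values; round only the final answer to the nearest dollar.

Uncapped assessed value = $2,082,420 × 0.75 = $1,561,815
Cap limit = $1,368,400 × 1.02 = $1,395,768
Taxable assessed value = min($1,561,815, $1,395,768) = $1,395,768 (cap binds)
Windmere Township: $1,395,768 × 0.0067 = $9,351.6456
Haverlea County: $1,395,768 × 0.01148 = $16,023.41664
Transit Authority: $1,395,768 × 0.00082 = $1,144.52976
Total = $26,519.592

$26,520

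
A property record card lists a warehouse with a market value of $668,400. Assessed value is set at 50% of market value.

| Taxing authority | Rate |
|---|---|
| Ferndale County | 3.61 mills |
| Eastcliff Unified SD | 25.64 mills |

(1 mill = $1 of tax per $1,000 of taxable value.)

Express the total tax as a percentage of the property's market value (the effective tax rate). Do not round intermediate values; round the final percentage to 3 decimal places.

Assessed value = $668,400 × 0.5 = $334,200
Ferndale County: $334,200 × 0.00361 = $1,206.462
Eastcliff Unified SD: $334,200 × 0.02564 = $8,568.888
Total tax = $9,775.35
Effective rate = $9,775.35 ÷ $668,400 = 1.463% of market value

1.463%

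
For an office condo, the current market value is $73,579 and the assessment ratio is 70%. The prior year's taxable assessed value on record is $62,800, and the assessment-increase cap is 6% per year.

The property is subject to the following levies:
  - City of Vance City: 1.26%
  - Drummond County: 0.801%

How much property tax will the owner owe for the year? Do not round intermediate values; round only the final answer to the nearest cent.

$1,061.52

Uncapped assessed value = $73,579 × 0.7 = $51,505.3
Cap limit = $62,800 × 1.06 = $66,568
Taxable assessed value = min($51,505.3, $66,568) = $51,505.3 (cap does not bind)
City of Vance City: $51,505.3 × 0.0126 = $648.96678
Drummond County: $51,505.3 × 0.00801 = $412.557453
Total = $1,061.524233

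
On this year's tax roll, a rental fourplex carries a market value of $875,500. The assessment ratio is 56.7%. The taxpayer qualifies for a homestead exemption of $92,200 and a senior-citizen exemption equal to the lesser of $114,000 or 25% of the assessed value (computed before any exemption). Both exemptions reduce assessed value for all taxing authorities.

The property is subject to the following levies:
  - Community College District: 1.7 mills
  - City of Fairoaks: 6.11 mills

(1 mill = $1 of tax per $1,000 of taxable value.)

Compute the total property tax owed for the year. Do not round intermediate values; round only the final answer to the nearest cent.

Assessed value = $875,500 × 0.567 = $496,408.5
Senior-citizen exemption = min($114,000, 25% × $496,408.5) = min($114,000, $124,102.125) = $114,000 (dollar cap binds)
Taxable value = $496,408.5 − $92,200 − $114,000 = $290,208.5
Community College District: $290,208.5 × 0.0017 = $493.35445
City of Fairoaks: $290,208.5 × 0.00611 = $1,773.173935
Total = $2,266.528385

$2,266.53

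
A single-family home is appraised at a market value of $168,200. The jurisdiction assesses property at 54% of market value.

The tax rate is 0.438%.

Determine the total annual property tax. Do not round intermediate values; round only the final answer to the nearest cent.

Assessed value = $168,200 × 0.54 = $90,828
Tax = $90,828 × 0.00438 = $397.82664

$397.83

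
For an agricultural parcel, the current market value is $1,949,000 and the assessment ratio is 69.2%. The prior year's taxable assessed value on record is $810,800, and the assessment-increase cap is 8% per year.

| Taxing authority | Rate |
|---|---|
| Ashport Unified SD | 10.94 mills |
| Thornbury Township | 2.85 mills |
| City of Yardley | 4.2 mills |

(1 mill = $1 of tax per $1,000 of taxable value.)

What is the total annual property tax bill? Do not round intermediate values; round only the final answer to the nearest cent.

$15,753.20

Uncapped assessed value = $1,949,000 × 0.692 = $1,348,708
Cap limit = $810,800 × 1.08 = $875,664
Taxable assessed value = min($1,348,708, $875,664) = $875,664 (cap binds)
Ashport Unified SD: $875,664 × 0.01094 = $9,579.76416
Thornbury Township: $875,664 × 0.00285 = $2,495.6424
City of Yardley: $875,664 × 0.0042 = $3,677.7888
Total = $15,753.19536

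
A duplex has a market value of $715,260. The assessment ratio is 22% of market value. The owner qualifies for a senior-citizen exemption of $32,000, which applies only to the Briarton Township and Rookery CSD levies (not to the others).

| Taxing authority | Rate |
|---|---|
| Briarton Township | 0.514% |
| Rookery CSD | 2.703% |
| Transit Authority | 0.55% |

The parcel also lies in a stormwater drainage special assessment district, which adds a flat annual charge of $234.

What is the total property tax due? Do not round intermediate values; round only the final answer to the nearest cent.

Assessed value = $715,260 × 0.22 = $157,357.2
Briarton Township: ($157,357.2 − $32,000) × 0.00514 = $125,357.2 × 0.00514 = $644.336008
Rookery CSD: ($157,357.2 − $32,000) × 0.02703 = $125,357.2 × 0.02703 = $3,388.405116
Transit Authority: $157,357.2 × 0.0055 = $865.4646
Levies subtotal = $4,898.205724
Total = $4,898.205724 + $234 = $5,132.205724

$5,132.21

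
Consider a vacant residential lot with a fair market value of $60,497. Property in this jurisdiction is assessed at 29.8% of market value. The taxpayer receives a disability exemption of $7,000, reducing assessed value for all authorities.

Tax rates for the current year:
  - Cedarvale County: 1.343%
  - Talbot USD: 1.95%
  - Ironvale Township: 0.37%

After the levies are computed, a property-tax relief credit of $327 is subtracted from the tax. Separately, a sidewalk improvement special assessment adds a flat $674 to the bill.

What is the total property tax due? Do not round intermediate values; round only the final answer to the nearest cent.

$750.96

Assessed value = $60,497 × 0.298 = $18,028.106
Taxable value = $18,028.106 − $7,000 = $11,028.106
Cedarvale County: $11,028.106 × 0.01343 = $148.10746358
Talbot USD: $11,028.106 × 0.0195 = $215.048067
Ironvale Township: $11,028.106 × 0.0037 = $40.8039922
Levies subtotal = $403.95952278
After credit = $403.95952278 − $327 = $76.95952278
Total = $76.95952278 + $674 = $750.95952278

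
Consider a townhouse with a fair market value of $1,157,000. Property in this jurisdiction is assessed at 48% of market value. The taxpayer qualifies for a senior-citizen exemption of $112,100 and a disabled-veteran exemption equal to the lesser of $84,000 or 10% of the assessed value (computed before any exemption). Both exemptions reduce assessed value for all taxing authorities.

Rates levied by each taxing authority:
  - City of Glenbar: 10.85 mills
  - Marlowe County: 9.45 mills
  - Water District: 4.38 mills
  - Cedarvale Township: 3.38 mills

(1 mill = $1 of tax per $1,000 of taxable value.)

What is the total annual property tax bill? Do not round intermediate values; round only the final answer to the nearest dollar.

$10,880

Assessed value = $1,157,000 × 0.48 = $555,360
Disabled-veteran exemption = min($84,000, 10% × $555,360) = min($84,000, $55,536) = $55,536 (percentage binds)
Taxable value = $555,360 − $112,100 − $55,536 = $387,724
City of Glenbar: $387,724 × 0.01085 = $4,206.8054
Marlowe County: $387,724 × 0.00945 = $3,663.9918
Water District: $387,724 × 0.00438 = $1,698.23112
Cedarvale Township: $387,724 × 0.00338 = $1,310.50712
Total = $10,879.53544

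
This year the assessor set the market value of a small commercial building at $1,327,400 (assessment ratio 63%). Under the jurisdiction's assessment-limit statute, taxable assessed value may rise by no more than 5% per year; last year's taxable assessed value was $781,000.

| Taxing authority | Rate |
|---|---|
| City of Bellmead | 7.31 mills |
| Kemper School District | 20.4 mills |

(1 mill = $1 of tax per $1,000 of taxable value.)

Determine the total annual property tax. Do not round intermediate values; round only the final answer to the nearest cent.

Uncapped assessed value = $1,327,400 × 0.63 = $836,262
Cap limit = $781,000 × 1.05 = $820,050
Taxable assessed value = min($836,262, $820,050) = $820,050 (cap binds)
City of Bellmead: $820,050 × 0.00731 = $5,994.5655
Kemper School District: $820,050 × 0.0204 = $16,729.02
Total = $22,723.5855

$22,723.59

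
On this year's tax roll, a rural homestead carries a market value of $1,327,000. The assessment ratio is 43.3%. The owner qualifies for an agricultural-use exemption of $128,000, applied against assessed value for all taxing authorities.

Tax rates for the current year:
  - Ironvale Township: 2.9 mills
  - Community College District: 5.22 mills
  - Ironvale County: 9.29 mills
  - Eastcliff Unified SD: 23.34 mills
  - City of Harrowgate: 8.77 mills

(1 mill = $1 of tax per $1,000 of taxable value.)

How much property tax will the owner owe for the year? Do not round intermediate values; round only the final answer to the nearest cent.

$22,115.19

Assessed value = $1,327,000 × 0.433 = $574,591
Taxable value = $574,591 − $128,000 = $446,591
Ironvale Township: $446,591 × 0.0029 = $1,295.1139
Community College District: $446,591 × 0.00522 = $2,331.20502
Ironvale County: $446,591 × 0.00929 = $4,148.83039
Eastcliff Unified SD: $446,591 × 0.02334 = $10,423.43394
City of Harrowgate: $446,591 × 0.00877 = $3,916.60307
Total = $1,295.1139 + $2,331.20502 + $4,148.83039 + $10,423.43394 + $3,916.60307 = $22,115.18632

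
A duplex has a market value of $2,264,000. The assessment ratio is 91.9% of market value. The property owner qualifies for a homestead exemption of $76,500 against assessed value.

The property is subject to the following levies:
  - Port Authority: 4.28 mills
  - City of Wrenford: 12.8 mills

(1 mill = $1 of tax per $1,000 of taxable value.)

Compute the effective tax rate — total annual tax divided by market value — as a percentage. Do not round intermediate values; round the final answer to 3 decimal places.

Assessed value = $2,264,000 × 0.919 = $2,080,616
Taxable value = $2,080,616 − $76,500 = $2,004,116
Port Authority: $2,004,116 × 0.00428 = $8,577.61648
City of Wrenford: $2,004,116 × 0.0128 = $25,652.6848
Total tax = $34,230.30128
Effective rate = $34,230.30128 ÷ $2,264,000 = 1.512% of market value

1.512%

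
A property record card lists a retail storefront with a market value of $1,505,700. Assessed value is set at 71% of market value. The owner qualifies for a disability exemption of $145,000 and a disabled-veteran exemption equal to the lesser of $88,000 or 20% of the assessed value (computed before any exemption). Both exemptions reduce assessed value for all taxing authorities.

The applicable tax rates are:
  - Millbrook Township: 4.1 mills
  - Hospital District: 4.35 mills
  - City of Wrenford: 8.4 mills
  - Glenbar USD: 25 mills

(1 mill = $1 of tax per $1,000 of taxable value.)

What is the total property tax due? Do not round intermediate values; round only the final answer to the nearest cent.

$34,988.57

Assessed value = $1,505,700 × 0.71 = $1,069,047
Disabled-veteran exemption = min($88,000, 20% × $1,069,047) = min($88,000, $213,809.4) = $88,000 (dollar cap binds)
Taxable value = $1,069,047 − $145,000 − $88,000 = $836,047
Millbrook Township: $836,047 × 0.0041 = $3,427.7927
Hospital District: $836,047 × 0.00435 = $3,636.80445
City of Wrenford: $836,047 × 0.0084 = $7,022.7948
Glenbar USD: $836,047 × 0.025 = $20,901.175
Total = $34,988.56695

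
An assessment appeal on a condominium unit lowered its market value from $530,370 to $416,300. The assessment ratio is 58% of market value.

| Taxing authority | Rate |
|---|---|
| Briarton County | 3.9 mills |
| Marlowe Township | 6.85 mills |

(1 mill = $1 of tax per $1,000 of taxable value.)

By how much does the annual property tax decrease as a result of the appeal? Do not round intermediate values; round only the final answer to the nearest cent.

Old assessed value = $530,370 × 0.58 = $307,614.6
New assessed value = $416,300 × 0.58 = $241,454
Combined rate = 0.0039 + 0.00685 = 0.01075
Old tax = $307,614.6 × 0.01075 = $3,306.85695
New tax = $241,454 × 0.01075 = $2,595.6305
Reduction = $3,306.85695 − $2,595.6305 = $711.22645

$711.23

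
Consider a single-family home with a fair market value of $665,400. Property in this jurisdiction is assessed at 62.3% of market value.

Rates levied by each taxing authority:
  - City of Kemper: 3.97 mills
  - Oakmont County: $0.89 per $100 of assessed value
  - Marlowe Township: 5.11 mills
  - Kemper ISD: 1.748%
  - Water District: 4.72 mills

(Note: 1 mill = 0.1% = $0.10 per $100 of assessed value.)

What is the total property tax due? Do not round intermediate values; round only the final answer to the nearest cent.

Assessed value = $665,400 × 0.623 = $414,544.2
City of Kemper: $414,544.2 × 0.00397 = $1,645.740474
Oakmont County: $414,544.2 × 0.0089 = $3,689.44338
Marlowe Township: $414,544.2 × 0.00511 = $2,118.320862
Kemper ISD: $414,544.2 × 0.01748 = $7,246.232616
Water District: $414,544.2 × 0.00472 = $1,956.648624
Total = $16,656.385956

$16,656.39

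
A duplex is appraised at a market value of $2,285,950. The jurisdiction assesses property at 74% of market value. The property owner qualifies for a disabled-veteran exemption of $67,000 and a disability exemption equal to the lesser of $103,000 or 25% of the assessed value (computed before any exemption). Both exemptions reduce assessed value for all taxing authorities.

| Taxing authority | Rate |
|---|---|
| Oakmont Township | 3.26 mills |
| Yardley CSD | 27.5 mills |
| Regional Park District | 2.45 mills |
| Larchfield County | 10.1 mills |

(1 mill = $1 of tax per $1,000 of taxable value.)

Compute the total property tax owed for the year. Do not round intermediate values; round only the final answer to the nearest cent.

Assessed value = $2,285,950 × 0.74 = $1,691,603
Disability exemption = min($103,000, 25% × $1,691,603) = min($103,000, $422,900.75) = $103,000 (dollar cap binds)
Taxable value = $1,691,603 − $67,000 − $103,000 = $1,521,603
Oakmont Township: $1,521,603 × 0.00326 = $4,960.42578
Yardley CSD: $1,521,603 × 0.0275 = $41,844.0825
Regional Park District: $1,521,603 × 0.00245 = $3,727.92735
Larchfield County: $1,521,603 × 0.0101 = $15,368.1903
Total = $65,900.62593

$65,900.63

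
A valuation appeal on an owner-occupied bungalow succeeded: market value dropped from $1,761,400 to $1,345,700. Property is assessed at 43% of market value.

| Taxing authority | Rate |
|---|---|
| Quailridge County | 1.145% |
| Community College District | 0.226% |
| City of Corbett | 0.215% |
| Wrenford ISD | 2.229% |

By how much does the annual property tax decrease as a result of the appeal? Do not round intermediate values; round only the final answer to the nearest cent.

$6,819.35

Old assessed value = $1,761,400 × 0.43 = $757,402
New assessed value = $1,345,700 × 0.43 = $578,651
Combined rate = 0.01145 + 0.00226 + 0.00215 + 0.02229 = 0.03815
Old tax = $757,402 × 0.03815 = $28,894.8863
New tax = $578,651 × 0.03815 = $22,075.53565
Reduction = $28,894.8863 − $22,075.53565 = $6,819.35065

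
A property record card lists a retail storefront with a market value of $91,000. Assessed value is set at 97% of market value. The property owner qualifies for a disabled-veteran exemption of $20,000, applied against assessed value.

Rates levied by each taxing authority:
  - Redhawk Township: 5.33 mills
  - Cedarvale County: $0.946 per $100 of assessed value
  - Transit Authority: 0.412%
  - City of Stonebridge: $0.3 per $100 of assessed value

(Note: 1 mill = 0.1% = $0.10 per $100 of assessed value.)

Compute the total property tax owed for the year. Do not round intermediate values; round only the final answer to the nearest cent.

$1,495.80

Assessed value = $91,000 × 0.97 = $88,270
Taxable value = $88,270 − $20,000 = $68,270
Redhawk Township: $68,270 × 0.00533 = $363.8791
Cedarvale County: $68,270 × 0.00946 = $645.8342
Transit Authority: $68,270 × 0.00412 = $281.2724
City of Stonebridge: $68,270 × 0.003 = $204.81
Total = $1,495.7957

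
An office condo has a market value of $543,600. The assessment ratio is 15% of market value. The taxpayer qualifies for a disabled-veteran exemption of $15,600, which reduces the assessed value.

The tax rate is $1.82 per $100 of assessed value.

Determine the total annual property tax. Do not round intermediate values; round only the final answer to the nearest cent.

$1,200.11

Assessed value = $543,600 × 0.15 = $81,540
Taxable value = $81,540 − $15,600 = $65,940
Tax = $65,940 × 0.0182 = $1,200.108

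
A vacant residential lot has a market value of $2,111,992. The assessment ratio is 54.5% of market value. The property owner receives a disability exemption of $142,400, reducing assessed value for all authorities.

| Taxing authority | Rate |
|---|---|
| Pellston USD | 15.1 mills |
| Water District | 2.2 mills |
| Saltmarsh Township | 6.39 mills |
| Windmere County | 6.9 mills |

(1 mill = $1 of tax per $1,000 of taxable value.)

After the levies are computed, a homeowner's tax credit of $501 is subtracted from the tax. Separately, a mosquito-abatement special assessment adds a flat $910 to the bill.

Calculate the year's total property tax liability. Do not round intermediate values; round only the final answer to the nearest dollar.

$31,263

Assessed value = $2,111,992 × 0.545 = $1,151,035.64
Taxable value = $1,151,035.64 − $142,400 = $1,008,635.64
Pellston USD: $1,008,635.64 × 0.0151 = $15,230.398164
Water District: $1,008,635.64 × 0.0022 = $2,218.998408
Saltmarsh Township: $1,008,635.64 × 0.00639 = $6,445.1817396
Windmere County: $1,008,635.64 × 0.0069 = $6,959.585916
Levies subtotal = $30,854.1642276
After credit = $30,854.1642276 − $501 = $30,353.1642276
Total = $30,353.1642276 + $910 = $31,263.1642276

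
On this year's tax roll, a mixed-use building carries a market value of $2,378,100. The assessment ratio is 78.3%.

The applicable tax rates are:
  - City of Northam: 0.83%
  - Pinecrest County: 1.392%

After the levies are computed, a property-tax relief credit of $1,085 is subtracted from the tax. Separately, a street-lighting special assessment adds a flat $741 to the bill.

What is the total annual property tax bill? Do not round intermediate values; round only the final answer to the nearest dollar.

$41,031

Assessed value = $2,378,100 × 0.783 = $1,862,052.3
City of Northam: $1,862,052.3 × 0.0083 = $15,455.03409
Pinecrest County: $1,862,052.3 × 0.01392 = $25,919.768016
Levies subtotal = $41,374.802106
After credit = $41,374.802106 − $1,085 = $40,289.802106
Total = $40,289.802106 + $741 = $41,030.802106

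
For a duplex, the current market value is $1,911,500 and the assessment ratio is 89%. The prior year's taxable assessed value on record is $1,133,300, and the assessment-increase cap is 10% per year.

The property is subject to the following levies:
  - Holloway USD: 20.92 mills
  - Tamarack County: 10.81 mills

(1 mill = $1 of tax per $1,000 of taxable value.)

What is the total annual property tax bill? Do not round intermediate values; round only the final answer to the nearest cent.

Uncapped assessed value = $1,911,500 × 0.89 = $1,701,235
Cap limit = $1,133,300 × 1.1 = $1,246,630
Taxable assessed value = min($1,701,235, $1,246,630) = $1,246,630 (cap binds)
Holloway USD: $1,246,630 × 0.02092 = $26,079.4996
Tamarack County: $1,246,630 × 0.01081 = $13,476.0703
Total = $39,555.5699

$39,555.57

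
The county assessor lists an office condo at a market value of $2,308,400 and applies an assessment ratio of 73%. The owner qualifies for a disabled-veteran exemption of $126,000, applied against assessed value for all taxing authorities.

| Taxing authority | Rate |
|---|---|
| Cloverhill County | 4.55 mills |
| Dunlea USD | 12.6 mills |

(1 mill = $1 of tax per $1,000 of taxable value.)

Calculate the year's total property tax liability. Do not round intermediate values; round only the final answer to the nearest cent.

$26,739.11

Assessed value = $2,308,400 × 0.73 = $1,685,132
Taxable value = $1,685,132 − $126,000 = $1,559,132
Cloverhill County: $1,559,132 × 0.00455 = $7,094.0506
Dunlea USD: $1,559,132 × 0.0126 = $19,645.0632
Total = $7,094.0506 + $19,645.0632 = $26,739.1138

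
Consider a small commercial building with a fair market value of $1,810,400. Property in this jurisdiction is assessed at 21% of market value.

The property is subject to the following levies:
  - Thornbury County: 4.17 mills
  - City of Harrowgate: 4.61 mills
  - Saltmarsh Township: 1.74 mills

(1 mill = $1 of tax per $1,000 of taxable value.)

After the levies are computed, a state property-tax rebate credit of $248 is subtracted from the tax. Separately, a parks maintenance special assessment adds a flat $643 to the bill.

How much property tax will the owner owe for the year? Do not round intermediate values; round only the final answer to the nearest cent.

Assessed value = $1,810,400 × 0.21 = $380,184
Thornbury County: $380,184 × 0.00417 = $1,585.36728
City of Harrowgate: $380,184 × 0.00461 = $1,752.64824
Saltmarsh Township: $380,184 × 0.00174 = $661.52016
Levies subtotal = $3,999.53568
After credit = $3,999.53568 − $248 = $3,751.53568
Total = $3,751.53568 + $643 = $4,394.53568

$4,394.54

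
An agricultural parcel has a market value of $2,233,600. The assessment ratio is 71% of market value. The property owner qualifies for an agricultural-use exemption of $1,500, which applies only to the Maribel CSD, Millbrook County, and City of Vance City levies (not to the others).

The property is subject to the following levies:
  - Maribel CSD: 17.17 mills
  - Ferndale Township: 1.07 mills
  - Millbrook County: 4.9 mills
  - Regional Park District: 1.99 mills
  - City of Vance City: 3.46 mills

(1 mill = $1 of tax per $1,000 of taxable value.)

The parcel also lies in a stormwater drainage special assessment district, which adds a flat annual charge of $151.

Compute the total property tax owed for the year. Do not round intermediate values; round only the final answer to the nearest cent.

Assessed value = $2,233,600 × 0.71 = $1,585,856
Maribel CSD: ($1,585,856 − $1,500) × 0.01717 = $1,584,356 × 0.01717 = $27,203.39252
Ferndale Township: $1,585,856 × 0.00107 = $1,696.86592
Millbrook County: ($1,585,856 − $1,500) × 0.0049 = $1,584,356 × 0.0049 = $7,763.3444
Regional Park District: $1,585,856 × 0.00199 = $3,155.85344
City of Vance City: ($1,585,856 − $1,500) × 0.00346 = $1,584,356 × 0.00346 = $5,481.87176
Levies subtotal = $45,301.32804
Total = $45,301.32804 + $151 = $45,452.32804

$45,452.33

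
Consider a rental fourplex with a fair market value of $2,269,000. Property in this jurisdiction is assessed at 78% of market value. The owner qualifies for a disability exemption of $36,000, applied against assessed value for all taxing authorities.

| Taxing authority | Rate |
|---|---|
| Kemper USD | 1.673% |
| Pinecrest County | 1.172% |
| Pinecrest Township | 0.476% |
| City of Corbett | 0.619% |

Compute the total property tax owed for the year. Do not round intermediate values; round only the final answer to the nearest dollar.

$68,313

Assessed value = $2,269,000 × 0.78 = $1,769,820
Taxable value = $1,769,820 − $36,000 = $1,733,820
Kemper USD: $1,733,820 × 0.01673 = $29,006.8086
Pinecrest County: $1,733,820 × 0.01172 = $20,320.3704
Pinecrest Township: $1,733,820 × 0.00476 = $8,252.9832
City of Corbett: $1,733,820 × 0.00619 = $10,732.3458
Total = $29,006.8086 + $20,320.3704 + $8,252.9832 + $10,732.3458 = $68,312.508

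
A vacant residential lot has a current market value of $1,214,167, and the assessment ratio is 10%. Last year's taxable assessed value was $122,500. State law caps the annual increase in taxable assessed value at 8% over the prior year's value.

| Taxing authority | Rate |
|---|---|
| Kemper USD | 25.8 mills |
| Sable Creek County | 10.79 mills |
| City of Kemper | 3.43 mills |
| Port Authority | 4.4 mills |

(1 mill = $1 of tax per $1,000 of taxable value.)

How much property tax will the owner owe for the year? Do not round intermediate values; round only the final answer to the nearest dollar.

Uncapped assessed value = $1,214,167 × 0.1 = $121,416.7
Cap limit = $122,500 × 1.08 = $132,300
Taxable assessed value = min($121,416.7, $132,300) = $121,416.7 (cap does not bind)
Kemper USD: $121,416.7 × 0.0258 = $3,132.55086
Sable Creek County: $121,416.7 × 0.01079 = $1,310.086193
City of Kemper: $121,416.7 × 0.00343 = $416.459281
Port Authority: $121,416.7 × 0.0044 = $534.23348
Total = $5,393.329814

$5,393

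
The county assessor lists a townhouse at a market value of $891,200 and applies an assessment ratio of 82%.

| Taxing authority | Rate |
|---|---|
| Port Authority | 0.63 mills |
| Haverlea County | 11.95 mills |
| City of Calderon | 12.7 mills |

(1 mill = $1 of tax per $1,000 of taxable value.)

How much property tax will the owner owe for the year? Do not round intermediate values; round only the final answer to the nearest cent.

$18,474.22

Assessed value = $891,200 × 0.82 = $730,784
Port Authority: $730,784 × 0.00063 = $460.39392
Haverlea County: $730,784 × 0.01195 = $8,732.8688
City of Calderon: $730,784 × 0.0127 = $9,280.9568
Total = $460.39392 + $8,732.8688 + $9,280.9568 = $18,474.21952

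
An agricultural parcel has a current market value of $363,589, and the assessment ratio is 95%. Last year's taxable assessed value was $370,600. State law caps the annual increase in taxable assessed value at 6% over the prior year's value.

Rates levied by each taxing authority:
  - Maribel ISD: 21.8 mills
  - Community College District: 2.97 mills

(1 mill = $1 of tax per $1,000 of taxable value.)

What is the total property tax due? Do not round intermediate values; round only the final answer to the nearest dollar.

$8,556

Uncapped assessed value = $363,589 × 0.95 = $345,409.55
Cap limit = $370,600 × 1.06 = $392,836
Taxable assessed value = min($345,409.55, $392,836) = $345,409.55 (cap does not bind)
Maribel ISD: $345,409.55 × 0.0218 = $7,529.92819
Community College District: $345,409.55 × 0.00297 = $1,025.8663635
Total = $8,555.7945535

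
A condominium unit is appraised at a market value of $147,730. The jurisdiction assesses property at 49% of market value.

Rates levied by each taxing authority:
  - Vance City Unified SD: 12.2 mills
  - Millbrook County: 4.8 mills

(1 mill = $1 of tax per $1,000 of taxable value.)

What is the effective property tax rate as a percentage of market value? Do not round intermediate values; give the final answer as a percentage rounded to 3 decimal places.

Assessed value = $147,730 × 0.49 = $72,387.7
Vance City Unified SD: $72,387.7 × 0.0122 = $883.12994
Millbrook County: $72,387.7 × 0.0048 = $347.46096
Total tax = $1,230.5909
Effective rate = $1,230.5909 ÷ $147,730 = 0.833% of market value

0.833%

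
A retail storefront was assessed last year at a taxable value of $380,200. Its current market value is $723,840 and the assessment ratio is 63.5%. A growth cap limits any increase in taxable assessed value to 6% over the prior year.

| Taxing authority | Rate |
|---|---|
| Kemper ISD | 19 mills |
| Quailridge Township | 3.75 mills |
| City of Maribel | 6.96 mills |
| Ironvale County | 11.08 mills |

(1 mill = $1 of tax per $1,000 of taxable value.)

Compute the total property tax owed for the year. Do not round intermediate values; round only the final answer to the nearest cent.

Uncapped assessed value = $723,840 × 0.635 = $459,638.4
Cap limit = $380,200 × 1.06 = $403,012
Taxable assessed value = min($459,638.4, $403,012) = $403,012 (cap binds)
Kemper ISD: $403,012 × 0.019 = $7,657.228
Quailridge Township: $403,012 × 0.00375 = $1,511.295
City of Maribel: $403,012 × 0.00696 = $2,804.96352
Ironvale County: $403,012 × 0.01108 = $4,465.37296
Total = $16,438.85948

$16,438.86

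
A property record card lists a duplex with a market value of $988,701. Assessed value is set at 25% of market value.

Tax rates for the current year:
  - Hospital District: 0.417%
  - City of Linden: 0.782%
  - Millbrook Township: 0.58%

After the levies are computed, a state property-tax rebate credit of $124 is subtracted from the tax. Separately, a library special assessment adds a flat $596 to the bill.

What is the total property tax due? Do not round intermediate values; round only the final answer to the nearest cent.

$4,869.25

Assessed value = $988,701 × 0.25 = $247,175.25
Hospital District: $247,175.25 × 0.00417 = $1,030.7207925
City of Linden: $247,175.25 × 0.00782 = $1,932.910455
Millbrook Township: $247,175.25 × 0.0058 = $1,433.61645
Levies subtotal = $4,397.2476975
After credit = $4,397.2476975 − $124 = $4,273.2476975
Total = $4,273.2476975 + $596 = $4,869.2476975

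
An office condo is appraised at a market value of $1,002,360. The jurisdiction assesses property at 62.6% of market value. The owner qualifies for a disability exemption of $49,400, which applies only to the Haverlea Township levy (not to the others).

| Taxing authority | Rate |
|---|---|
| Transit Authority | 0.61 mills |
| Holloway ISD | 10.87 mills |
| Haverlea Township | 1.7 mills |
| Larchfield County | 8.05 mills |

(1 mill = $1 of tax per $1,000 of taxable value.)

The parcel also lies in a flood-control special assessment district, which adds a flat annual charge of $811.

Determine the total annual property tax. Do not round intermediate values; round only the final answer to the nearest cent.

$14,048.36

Assessed value = $1,002,360 × 0.626 = $627,477.36
Transit Authority: $627,477.36 × 0.00061 = $382.7611896
Holloway ISD: $627,477.36 × 0.01087 = $6,820.6789032
Haverlea Township: ($627,477.36 − $49,400) × 0.0017 = $578,077.36 × 0.0017 = $982.731512
Larchfield County: $627,477.36 × 0.00805 = $5,051.192748
Levies subtotal = $13,237.3643528
Total = $13,237.3643528 + $811 = $14,048.3643528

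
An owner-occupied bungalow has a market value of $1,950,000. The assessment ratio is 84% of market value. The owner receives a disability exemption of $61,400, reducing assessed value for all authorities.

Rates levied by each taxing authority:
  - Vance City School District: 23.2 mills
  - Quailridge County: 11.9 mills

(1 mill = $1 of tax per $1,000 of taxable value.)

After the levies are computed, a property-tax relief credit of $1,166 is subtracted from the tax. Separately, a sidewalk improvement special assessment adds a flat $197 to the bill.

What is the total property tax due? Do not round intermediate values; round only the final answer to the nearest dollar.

$54,370

Assessed value = $1,950,000 × 0.84 = $1,638,000
Taxable value = $1,638,000 − $61,400 = $1,576,600
Vance City School District: $1,576,600 × 0.0232 = $36,577.12
Quailridge County: $1,576,600 × 0.0119 = $18,761.54
Levies subtotal = $55,338.66
After credit = $55,338.66 − $1,166 = $54,172.66
Total = $54,172.66 + $197 = $54,369.66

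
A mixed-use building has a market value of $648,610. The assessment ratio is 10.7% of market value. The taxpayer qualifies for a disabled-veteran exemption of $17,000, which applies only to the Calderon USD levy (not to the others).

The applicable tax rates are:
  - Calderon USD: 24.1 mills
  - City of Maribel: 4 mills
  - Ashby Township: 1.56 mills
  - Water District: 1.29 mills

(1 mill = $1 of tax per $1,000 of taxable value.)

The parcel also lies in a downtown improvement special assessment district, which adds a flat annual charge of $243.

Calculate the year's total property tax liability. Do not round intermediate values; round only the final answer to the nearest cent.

Assessed value = $648,610 × 0.107 = $69,401.27
Calderon USD: ($69,401.27 − $17,000) × 0.0241 = $52,401.27 × 0.0241 = $1,262.870607
City of Maribel: $69,401.27 × 0.004 = $277.60508
Ashby Township: $69,401.27 × 0.00156 = $108.2659812
Water District: $69,401.27 × 0.00129 = $89.5276383
Levies subtotal = $1,738.2693065
Total = $1,738.2693065 + $243 = $1,981.2693065

$1,981.27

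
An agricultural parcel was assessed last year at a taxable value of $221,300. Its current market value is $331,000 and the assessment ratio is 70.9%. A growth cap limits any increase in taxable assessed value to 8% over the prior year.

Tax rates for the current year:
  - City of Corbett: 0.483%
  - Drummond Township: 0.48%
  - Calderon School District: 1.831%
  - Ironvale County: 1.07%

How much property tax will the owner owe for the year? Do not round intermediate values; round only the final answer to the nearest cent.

Uncapped assessed value = $331,000 × 0.709 = $234,679
Cap limit = $221,300 × 1.08 = $239,004
Taxable assessed value = min($234,679, $239,004) = $234,679 (cap does not bind)
City of Corbett: $234,679 × 0.00483 = $1,133.49957
Drummond Township: $234,679 × 0.0048 = $1,126.4592
Calderon School District: $234,679 × 0.01831 = $4,296.97249
Ironvale County: $234,679 × 0.0107 = $2,511.0653
Total = $9,067.99656

$9,068.00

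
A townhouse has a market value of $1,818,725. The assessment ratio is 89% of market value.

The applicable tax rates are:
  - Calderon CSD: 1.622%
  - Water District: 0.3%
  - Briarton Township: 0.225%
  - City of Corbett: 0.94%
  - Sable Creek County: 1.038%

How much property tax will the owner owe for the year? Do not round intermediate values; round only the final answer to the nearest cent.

Assessed value = $1,818,725 × 0.89 = $1,618,665.25
Calderon CSD: $1,618,665.25 × 0.01622 = $26,254.750355
Water District: $1,618,665.25 × 0.003 = $4,855.99575
Briarton Township: $1,618,665.25 × 0.00225 = $3,641.9968125
City of Corbett: $1,618,665.25 × 0.0094 = $15,215.45335
Sable Creek County: $1,618,665.25 × 0.01038 = $16,801.745295
Total = $26,254.750355 + $4,855.99575 + $3,641.9968125 + $15,215.45335 + $16,801.745295 = $66,769.9415625

$66,769.94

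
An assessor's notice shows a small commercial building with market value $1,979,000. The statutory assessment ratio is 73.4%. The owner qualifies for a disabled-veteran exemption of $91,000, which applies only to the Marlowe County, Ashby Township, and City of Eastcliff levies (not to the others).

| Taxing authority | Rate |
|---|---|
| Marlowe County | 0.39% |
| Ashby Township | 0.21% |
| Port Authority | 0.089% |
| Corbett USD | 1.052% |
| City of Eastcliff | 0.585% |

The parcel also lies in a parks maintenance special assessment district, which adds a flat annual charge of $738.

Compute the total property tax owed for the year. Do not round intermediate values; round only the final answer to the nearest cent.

Assessed value = $1,979,000 × 0.734 = $1,452,586
Marlowe County: ($1,452,586 − $91,000) × 0.0039 = $1,361,586 × 0.0039 = $5,310.1854
Ashby Township: ($1,452,586 − $91,000) × 0.0021 = $1,361,586 × 0.0021 = $2,859.3306
Port Authority: $1,452,586 × 0.00089 = $1,292.80154
Corbett USD: $1,452,586 × 0.01052 = $15,281.20472
City of Eastcliff: ($1,452,586 − $91,000) × 0.00585 = $1,361,586 × 0.00585 = $7,965.2781
Levies subtotal = $32,708.80036
Total = $32,708.80036 + $738 = $33,446.80036

$33,446.80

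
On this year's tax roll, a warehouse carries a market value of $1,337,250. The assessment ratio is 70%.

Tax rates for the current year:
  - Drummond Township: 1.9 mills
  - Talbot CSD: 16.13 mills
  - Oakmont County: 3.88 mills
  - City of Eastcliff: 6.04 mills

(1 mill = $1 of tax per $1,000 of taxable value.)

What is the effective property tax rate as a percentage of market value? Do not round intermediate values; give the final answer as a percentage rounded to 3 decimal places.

1.957%

Assessed value = $1,337,250 × 0.7 = $936,075
Drummond Township: $936,075 × 0.0019 = $1,778.5425
Talbot CSD: $936,075 × 0.01613 = $15,098.88975
Oakmont County: $936,075 × 0.00388 = $3,631.971
City of Eastcliff: $936,075 × 0.00604 = $5,653.893
Total tax = $26,163.29625
Effective rate = $26,163.29625 ÷ $1,337,250 = 1.957% of market value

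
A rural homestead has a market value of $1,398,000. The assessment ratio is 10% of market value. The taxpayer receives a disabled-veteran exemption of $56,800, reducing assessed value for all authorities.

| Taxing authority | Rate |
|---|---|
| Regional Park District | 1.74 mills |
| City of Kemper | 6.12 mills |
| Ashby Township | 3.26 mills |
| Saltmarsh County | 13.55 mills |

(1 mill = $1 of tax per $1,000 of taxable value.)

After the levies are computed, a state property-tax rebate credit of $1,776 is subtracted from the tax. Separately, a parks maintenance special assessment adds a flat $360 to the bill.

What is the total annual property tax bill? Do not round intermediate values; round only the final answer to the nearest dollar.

$632

Assessed value = $1,398,000 × 0.1 = $139,800
Taxable value = $139,800 − $56,800 = $83,000
Regional Park District: $83,000 × 0.00174 = $144.42
City of Kemper: $83,000 × 0.00612 = $507.96
Ashby Township: $83,000 × 0.00326 = $270.58
Saltmarsh County: $83,000 × 0.01355 = $1,124.65
Levies subtotal = $2,047.61
After credit = $2,047.61 − $1,776 = $271.61
Total = $271.61 + $360 = $631.61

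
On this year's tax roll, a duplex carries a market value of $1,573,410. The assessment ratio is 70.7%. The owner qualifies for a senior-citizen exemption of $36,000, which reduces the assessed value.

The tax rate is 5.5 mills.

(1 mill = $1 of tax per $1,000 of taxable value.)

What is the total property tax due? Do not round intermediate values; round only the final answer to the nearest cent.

$5,920.20

Assessed value = $1,573,410 × 0.707 = $1,112,400.87
Taxable value = $1,112,400.87 − $36,000 = $1,076,400.87
Tax = $1,076,400.87 × 0.0055 = $5,920.204785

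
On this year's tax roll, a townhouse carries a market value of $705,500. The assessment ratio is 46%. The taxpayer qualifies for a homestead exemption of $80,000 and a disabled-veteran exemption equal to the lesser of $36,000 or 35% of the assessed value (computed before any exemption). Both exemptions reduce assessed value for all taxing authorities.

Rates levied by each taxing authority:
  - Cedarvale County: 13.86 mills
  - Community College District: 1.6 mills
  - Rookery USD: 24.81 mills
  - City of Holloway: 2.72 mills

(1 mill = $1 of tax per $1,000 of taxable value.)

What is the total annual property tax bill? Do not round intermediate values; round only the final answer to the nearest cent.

$8,964.70

Assessed value = $705,500 × 0.46 = $324,530
Disabled-veteran exemption = min($36,000, 35% × $324,530) = min($36,000, $113,585.5) = $36,000 (dollar cap binds)
Taxable value = $324,530 − $80,000 − $36,000 = $208,530
Cedarvale County: $208,530 × 0.01386 = $2,890.2258
Community College District: $208,530 × 0.0016 = $333.648
Rookery USD: $208,530 × 0.02481 = $5,173.6293
City of Holloway: $208,530 × 0.00272 = $567.2016
Total = $8,964.7047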